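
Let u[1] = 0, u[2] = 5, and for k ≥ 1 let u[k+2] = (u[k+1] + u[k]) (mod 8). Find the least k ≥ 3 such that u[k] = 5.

We have u[1] = 0; u[2] = 5; u[3] = 5; u[4] = 2; u[5] = 7; u[6] = 1; u[7] = 0; u[8] = 1; u[9] = 1; u[10] = 2; u[11] = 3; u[12] = 5; u[13] = 0; u[14] = 5.
The sequence repeats with period 12.
The value 5 first appears (with k ≥ 3) at u[3].

3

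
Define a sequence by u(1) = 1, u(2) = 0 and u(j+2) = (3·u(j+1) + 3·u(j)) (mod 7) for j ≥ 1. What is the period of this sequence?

42

Computing terms: u(1) = 1,  u(2) = 0,  u(3) = 3,  u(4) = 2,  u(5) = 1,  u(6) = 2,  u(7) = 2,  u(8) = 5,  u(9) = 0,  u(10) = 1,  u(11) = 3,  u(12) = 5,  u(13) = 3,  u(14) = 3,  u(15) = 4,  u(16) = 0,  u(17) = 5,  u(18) = 1,  u(19) = 4,  u(20) = 1,  u(21) = 1,  u(22) = 6,  u(23) = 0,  u(24) = 4,  u(25) = 5,  u(26) = 6,  u(27) = 5,  u(28) = 5,  u(29) = 2,  u(30) = 0,  u(31) = 6,  u(32) = 4,  u(33) = 2,  u(34) = 4,  u(35) = 4,  u(36) = 3,  u(37) = 0,  u(38) = 2,  u(39) = 6,  u(40) = 3,  u(41) = 6,  u(42) = 6,  u(43) = 1,  u(44) = 0.
Since (u(43), u(44)) = (u(1), u(2)) = (1, 0) (two consecutive terms determine the rest), the sequence is periodic with period 42.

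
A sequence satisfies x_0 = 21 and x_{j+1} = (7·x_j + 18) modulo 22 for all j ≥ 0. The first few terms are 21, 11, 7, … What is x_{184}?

3

Computing terms: x_0 = 21, x_1 = 11, x_2 = 7, x_3 = 1, x_4 = 3, x_5 = 17, x_6 = 5, x_7 = 9, x_8 = 15, x_9 = 13, x_{10} = 21.
Since x_{10} = x_0 = 21, the sequence is periodic with period 10.
So x_{184} = x_{0 + ((184-0) mod 10)} = x_4 = 3.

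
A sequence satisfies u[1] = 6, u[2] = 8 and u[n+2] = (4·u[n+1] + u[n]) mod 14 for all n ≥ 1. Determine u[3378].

8

We have u[1] = 6,  u[2] = 8,  u[3] = 10,  u[4] = 6,  u[5] = 6,  u[6] = 2,  u[7] = 0,  u[8] = 2,  u[9] = 8,  u[10] = 6,  u[11] = 4,  u[12] = 8,  u[13] = 8,  u[14] = 12,  u[15] = 0,  u[16] = 12,  u[17] = 6,  u[18] = 8.
The sequence repeats with period 16.
(3378 - 1) mod 16 = 1, so u[3378] = u[2] = 8.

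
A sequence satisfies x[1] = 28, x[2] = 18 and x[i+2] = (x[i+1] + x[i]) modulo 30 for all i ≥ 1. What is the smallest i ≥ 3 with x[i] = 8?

Computing terms: x[1] = 28; x[2] = 18; x[3] = 16; x[4] = 4; x[5] = 20; x[6] = 24; x[7] = 14; x[8] = 8; x[9] = 22; x[10] = 0; x[11] = 22; x[12] = 22; x[13] = 14; x[14] = 6; x[15] = 20; x[16] = 26; x[17] = 16; x[18] = 12; x[19] = 28; x[20] = 10; x[21] = 8; x[22] = 18; x[23] = 26; x[24] = 14; x[25] = 10; x[26] = 24; x[27] = 4; x[28] = 28; x[29] = 2; x[30] = 0; x[31] = 2; x[32] = 2; x[33] = 4; x[34] = 6; x[35] = 10; x[36] = 16; x[37] = 26; x[38] = 12; x[39] = 8; x[40] = 20; x[41] = 28; x[42] = 18.
The sequence repeats with period 40.
The value 8 first appears (with i ≥ 3) at x[8].

8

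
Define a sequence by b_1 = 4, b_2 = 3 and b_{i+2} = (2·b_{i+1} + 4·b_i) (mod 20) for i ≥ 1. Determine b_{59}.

16

b_1 = 4; b_2 = 3; b_3 = 2; b_4 = 16; b_5 = 0; b_6 = 4; b_7 = 8; b_8 = 12; b_9 = 16; b_{10} = 0.
Since (b_9, b_{10}) = (b_4, b_5) = (16, 0) (two consecutive terms determine the rest), the sequence is eventually periodic: after a pre-period of length 3 it cycles with period 5.
For i ≥ 4, b_i depends only on (i - 4) mod 5. (59 - 4) mod 5 = 0, so b_{59} = b_4 = 16.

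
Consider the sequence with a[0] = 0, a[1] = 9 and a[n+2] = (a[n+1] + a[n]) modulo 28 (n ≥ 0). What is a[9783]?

26

Listing terms: a[0] = 0,  a[1] = 9,  a[2] = 9,  a[3] = 18,  a[4] = 27,  a[5] = 17,  a[6] = 16,  a[7] = 5,  a[8] = 21,  a[9] = 26,  a[10] = 19,  a[11] = 17,  a[12] = 8,  a[13] = 25,  a[14] = 5,  a[15] = 2,  a[16] = 7,  a[17] = 9,  a[18] = 16,  a[19] = 25,  a[20] = 13,  a[21] = 10,  a[22] = 23,  a[23] = 5,  a[24] = 0,  a[25] = 5,  a[26] = 5,  a[27] = 10,  a[28] = 15,  a[29] = 25,  a[30] = 12,  a[31] = 9,  a[32] = 21,  a[33] = 2,  a[34] = 23,  a[35] = 25,  a[36] = 20,  a[37] = 17,  a[38] = 9,  a[39] = 26,  a[40] = 7,  a[41] = 5,  a[42] = 12,  a[43] = 17,  a[44] = 1,  a[45] = 18,  a[46] = 19,  a[47] = 9,  a[48] = 0,  a[49] = 9.
Since (a[48], a[49]) = (a[0], a[1]) = (0, 9) (two consecutive terms determine the rest), the sequence is periodic with period 48.
So a[9783] = a[0 + ((9783-0) mod 48)] = a[39] = 26.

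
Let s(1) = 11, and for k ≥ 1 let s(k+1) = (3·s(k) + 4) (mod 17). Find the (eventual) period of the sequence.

16

Listing terms: s(1) = 11,  s(2) = 3,  s(3) = 13,  s(4) = 9,  s(5) = 14,  s(6) = 12,  s(7) = 6,  s(8) = 5,  s(9) = 2,  s(10) = 10,  s(11) = 0,  s(12) = 4,  s(13) = 16,  s(14) = 1,  s(15) = 7,  s(16) = 8,  s(17) = 11.
The sequence repeats with period 16.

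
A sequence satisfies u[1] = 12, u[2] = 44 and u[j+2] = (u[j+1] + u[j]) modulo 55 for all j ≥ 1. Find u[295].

Computing terms: u[1] = 12, u[2] = 44, u[3] = 1, u[4] = 45, u[5] = 46, u[6] = 36, u[7] = 27, u[8] = 8, u[9] = 35, u[10] = 43, u[11] = 23, u[12] = 11, u[13] = 34, u[14] = 45, u[15] = 24, u[16] = 14, u[17] = 38, u[18] = 52, u[19] = 35, u[20] = 32, u[21] = 12, u[22] = 44.
The sequence repeats with period 20.
So u[295] = u[1 + ((295-1) mod 20)] = u[15] = 24.

24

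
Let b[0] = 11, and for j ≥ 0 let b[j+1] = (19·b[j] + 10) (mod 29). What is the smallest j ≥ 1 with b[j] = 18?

13

b[0] = 11; b[1] = 16; b[2] = 24; b[3] = 2; b[4] = 19; b[5] = 23; b[6] = 12; b[7] = 6; b[8] = 8; b[9] = 17; b[10] = 14; b[11] = 15; b[12] = 5; b[13] = 18; b[14] = 4; b[15] = 28; b[16] = 20; b[17] = 13; b[18] = 25; b[19] = 21; b[20] = 3; b[21] = 9; b[22] = 7; b[23] = 27; b[24] = 1; b[25] = 0; b[26] = 10; b[27] = 26; b[28] = 11.
Since b[28] = b[0] = 11, the sequence is periodic with period 28.
The value 18 first appears (with j ≥ 1) at b[13].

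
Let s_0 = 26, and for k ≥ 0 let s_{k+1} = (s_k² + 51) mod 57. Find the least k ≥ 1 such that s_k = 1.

We have s_0 = 26; s_1 = 43; s_2 = 19; s_3 = 13; s_4 = 49; s_5 = 1; s_6 = 52; s_7 = 19.
Since s_7 = s_2 = 19, the sequence is eventually periodic: after a pre-period of length 2 it cycles with period 5.
The value 1 first appears (with k ≥ 1) at s_5.

5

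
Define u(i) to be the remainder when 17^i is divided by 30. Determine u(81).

Computing terms: u(0) = 1, u(1) = 17, u(2) = 19, u(3) = 23, u(4) = 1.
Since u(4) = u(0) = 1, the sequence is periodic with period 4.
So u(81) = u(0 + ((81-0) mod 4)) = u(1) = 17.

17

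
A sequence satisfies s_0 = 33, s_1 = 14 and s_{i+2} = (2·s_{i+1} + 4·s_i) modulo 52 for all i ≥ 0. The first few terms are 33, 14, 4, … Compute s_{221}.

s_0 = 33; s_1 = 14; s_2 = 4; s_3 = 12; s_4 = 40; s_5 = 24; s_6 = 0; s_7 = 44; s_8 = 36; s_9 = 40; s_{10} = 16; s_{11} = 36; s_{12} = 32; s_{13} = 0; s_{14} = 24; s_{15} = 48; s_{16} = 36; s_{17} = 4; s_{18} = 48; s_{19} = 8; s_{20} = 0; s_{21} = 32; s_{22} = 12; s_{23} = 48; s_{24} = 40; s_{25} = 12; s_{26} = 28; s_{27} = 0; s_{28} = 8; s_{29} = 16; s_{30} = 12; s_{31} = 36; s_{32} = 16; s_{33} = 20; s_{34} = 0; s_{35} = 28; s_{36} = 4; s_{37} = 16; s_{38} = 48; s_{39} = 4; s_{40} = 44; s_{41} = 0; s_{42} = 20; s_{43} = 40; s_{44} = 4; s_{45} = 12.
Since (s_{44}, s_{45}) = (s_2, s_3) = (4, 12) (two consecutive terms determine the rest), the sequence is eventually periodic: after a pre-period of length 2 it cycles with period 42.
For i ≥ 2, s_i depends only on (i - 2) mod 42. (221 - 2) mod 42 = 9, so s_{221} = s_{11} = 36.

36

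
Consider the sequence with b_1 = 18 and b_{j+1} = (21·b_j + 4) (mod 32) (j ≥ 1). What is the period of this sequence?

Listing terms: b_1 = 18,  b_2 = 30,  b_3 = 26,  b_4 = 6,  b_5 = 2,  b_6 = 14,  b_7 = 10,  b_8 = 22,  b_9 = 18.
The sequence repeats with period 8.

8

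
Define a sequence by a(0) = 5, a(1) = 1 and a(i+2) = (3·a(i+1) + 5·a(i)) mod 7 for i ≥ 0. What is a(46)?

a(0) = 5; a(1) = 1; a(2) = 0; a(3) = 5; a(4) = 1.
The sequence repeats with period 3.
So a(46) = a(0 + ((46-0) mod 3)) = a(1) = 1.

1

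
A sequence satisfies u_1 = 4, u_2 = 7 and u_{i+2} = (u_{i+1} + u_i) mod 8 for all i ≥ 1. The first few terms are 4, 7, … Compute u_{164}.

3

We have u_1 = 4, u_2 = 7, u_3 = 3, u_4 = 2, u_5 = 5, u_6 = 7, u_7 = 4, u_8 = 3, u_9 = 7, u_{10} = 2, u_{11} = 1, u_{12} = 3, u_{13} = 4, u_{14} = 7.
Since (u_{13}, u_{14}) = (u_1, u_2) = (4, 7) (two consecutive terms determine the rest), the sequence is periodic with period 12.
(164 - 1) mod 12 = 7, so u_{164} = u_8 = 3.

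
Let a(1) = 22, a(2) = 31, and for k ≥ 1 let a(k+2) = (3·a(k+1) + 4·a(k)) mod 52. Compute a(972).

27

a(1) = 22; a(2) = 31; a(3) = 25; a(4) = 43; a(5) = 21; a(6) = 27; a(7) = 9; a(8) = 31; a(9) = 25.
Since (a(8), a(9)) = (a(2), a(3)) = (31, 25) (two consecutive terms determine the rest), the sequence is eventually periodic: after a pre-period of length 1 it cycles with period 6.
For k ≥ 2, a(k) depends only on (k - 2) mod 6. (972 - 2) mod 6 = 4, so a(972) = a(6) = 27.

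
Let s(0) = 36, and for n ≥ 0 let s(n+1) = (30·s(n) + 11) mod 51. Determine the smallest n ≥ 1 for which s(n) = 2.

We have s(0) = 36, s(1) = 20, s(2) = 50, s(3) = 32, s(4) = 2, s(5) = 20.
Since s(5) = s(1) = 20, the sequence is eventually periodic: after a pre-period of length 1 it cycles with period 4.
The value 2 first appears (with n ≥ 1) at s(4).

4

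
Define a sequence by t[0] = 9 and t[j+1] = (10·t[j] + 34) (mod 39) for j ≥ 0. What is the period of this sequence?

6

Listing terms: t[0] = 9, t[1] = 7, t[2] = 26, t[3] = 21, t[4] = 10, t[5] = 17, t[6] = 9.
The sequence repeats with period 6.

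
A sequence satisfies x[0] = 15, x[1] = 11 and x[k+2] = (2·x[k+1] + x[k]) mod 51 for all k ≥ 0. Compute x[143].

Computing terms: x[0] = 15,  x[1] = 11,  x[2] = 37,  x[3] = 34,  x[4] = 3,  x[5] = 40,  x[6] = 32,  x[7] = 2,  x[8] = 36,  x[9] = 23,  x[10] = 31,  x[11] = 34,  x[12] = 48,  x[13] = 28,  x[14] = 2,  x[15] = 32,  x[16] = 15,  x[17] = 11.
The sequence repeats with period 16.
So x[143] = x[0 + ((143-0) mod 16)] = x[15] = 32.

32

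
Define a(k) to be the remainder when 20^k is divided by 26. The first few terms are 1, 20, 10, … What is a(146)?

10

We have a(0) = 1, a(1) = 20, a(2) = 10, a(3) = 18, a(4) = 22, a(5) = 24, a(6) = 12, a(7) = 6, a(8) = 16, a(9) = 8, a(10) = 4, a(11) = 2, a(12) = 14, a(13) = 20.
Since a(13) = a(1) = 20, the sequence is eventually periodic: after a pre-period of length 1 it cycles with period 12.
For k ≥ 1, a(k) depends only on (k - 1) mod 12. (146 - 1) mod 12 = 1, so a(146) = a(2) = 10.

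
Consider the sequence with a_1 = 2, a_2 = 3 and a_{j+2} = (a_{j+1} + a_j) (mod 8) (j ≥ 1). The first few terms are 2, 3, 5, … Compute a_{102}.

We have a_1 = 2, a_2 = 3, a_3 = 5, a_4 = 0, a_5 = 5, a_6 = 5, a_7 = 2, a_8 = 7, a_9 = 1, a_{10} = 0, a_{11} = 1, a_{12} = 1, a_{13} = 2, a_{14} = 3.
Since (a_{13}, a_{14}) = (a_1, a_2) = (2, 3) (two consecutive terms determine the rest), the sequence is periodic with period 12.
So a_{102} = a_{1 + ((102-1) mod 12)} = a_6 = 5.

5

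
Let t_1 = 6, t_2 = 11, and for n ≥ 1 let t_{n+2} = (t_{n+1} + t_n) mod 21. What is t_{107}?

Computing terms: t_1 = 6; t_2 = 11; t_3 = 17; t_4 = 7; t_5 = 3; t_6 = 10; t_7 = 13; t_8 = 2; t_9 = 15; t_{10} = 17; t_{11} = 11; t_{12} = 7; t_{13} = 18; t_{14} = 4; t_{15} = 1; t_{16} = 5; t_{17} = 6; t_{18} = 11.
The sequence repeats with period 16.
(107 - 1) mod 16 = 10, so t_{107} = t_{11} = 11.

11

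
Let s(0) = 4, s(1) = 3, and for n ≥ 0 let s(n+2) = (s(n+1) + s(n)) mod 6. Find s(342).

Listing terms: s(0) = 4; s(1) = 3; s(2) = 1; s(3) = 4; s(4) = 5; s(5) = 3; s(6) = 2; s(7) = 5; s(8) = 1; s(9) = 0; s(10) = 1; s(11) = 1; s(12) = 2; s(13) = 3; s(14) = 5; s(15) = 2; s(16) = 1; s(17) = 3; s(18) = 4; s(19) = 1; s(20) = 5; s(21) = 0; s(22) = 5; s(23) = 5; s(24) = 4; s(25) = 3.
Since (s(24), s(25)) = (s(0), s(1)) = (4, 3) (two consecutive terms determine the rest), the sequence is periodic with period 24.
(342 - 0) mod 24 = 6, so s(342) = s(6) = 2.

2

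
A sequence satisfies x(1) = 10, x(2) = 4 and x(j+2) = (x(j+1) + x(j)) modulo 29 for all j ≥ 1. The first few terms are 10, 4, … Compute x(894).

We have x(1) = 10,  x(2) = 4,  x(3) = 14,  x(4) = 18,  x(5) = 3,  x(6) = 21,  x(7) = 24,  x(8) = 16,  x(9) = 11,  x(10) = 27,  x(11) = 9,  x(12) = 7,  x(13) = 16,  x(14) = 23,  x(15) = 10,  x(16) = 4.
The sequence repeats with period 14.
(894 - 1) mod 14 = 11, so x(894) = x(12) = 7.

7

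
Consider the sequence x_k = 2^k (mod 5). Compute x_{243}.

x_0 = 1; x_1 = 2; x_2 = 4; x_3 = 3; x_4 = 1.
The sequence repeats with period 4.
So x_{243} = x_{0 + ((243-0) mod 4)} = x_3 = 3.

3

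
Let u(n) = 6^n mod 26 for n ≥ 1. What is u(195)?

u(1) = 6, u(2) = 10, u(3) = 8, u(4) = 22, u(5) = 2, u(6) = 12, u(7) = 20, u(8) = 16, u(9) = 18, u(10) = 4, u(11) = 24, u(12) = 14, u(13) = 6.
Since u(13) = u(1) = 6, the sequence is periodic with period 12.
(195 - 1) mod 12 = 2, so u(195) = u(3) = 8.

8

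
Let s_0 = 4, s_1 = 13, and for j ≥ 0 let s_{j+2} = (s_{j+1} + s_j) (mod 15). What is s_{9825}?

We have s_0 = 4,  s_1 = 13,  s_2 = 2,  s_3 = 0,  s_4 = 2,  s_5 = 2,  s_6 = 4,  s_7 = 6,  s_8 = 10,  s_9 = 1,  s_{10} = 11,  s_{11} = 12,  s_{12} = 8,  s_{13} = 5,  s_{14} = 13,  s_{15} = 3,  s_{16} = 1,  s_{17} = 4,  s_{18} = 5,  s_{19} = 9,  s_{20} = 14,  s_{21} = 8,  s_{22} = 7,  s_{23} = 0,  s_{24} = 7,  s_{25} = 7,  s_{26} = 14,  s_{27} = 6,  s_{28} = 5,  s_{29} = 11,  s_{30} = 1,  s_{31} = 12,  s_{32} = 13,  s_{33} = 10,  s_{34} = 8,  s_{35} = 3,  s_{36} = 11,  s_{37} = 14,  s_{38} = 10,  s_{39} = 9,  s_{40} = 4,  s_{41} = 13.
The sequence repeats with period 40.
So s_{9825} = s_{0 + ((9825-0) mod 40)} = s_{25} = 7.

7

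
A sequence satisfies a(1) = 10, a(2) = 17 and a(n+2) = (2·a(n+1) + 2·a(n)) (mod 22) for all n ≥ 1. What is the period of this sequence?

We have a(1) = 10, a(2) = 17, a(3) = 10, a(4) = 10, a(5) = 18, a(6) = 12, a(7) = 16, a(8) = 12, a(9) = 12, a(10) = 4, a(11) = 10, a(12) = 6, a(13) = 10, a(14) = 10.
Since (a(13), a(14)) = (a(3), a(4)) = (10, 10) (two consecutive terms determine the rest), the sequence is eventually periodic: after a pre-period of length 2 it cycles with period 10.

10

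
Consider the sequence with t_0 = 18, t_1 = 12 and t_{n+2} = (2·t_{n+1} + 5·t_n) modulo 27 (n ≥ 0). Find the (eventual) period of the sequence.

3

Computing terms: t_0 = 18,  t_1 = 12,  t_2 = 6,  t_3 = 18,  t_4 = 12.
Since (t_3, t_4) = (t_0, t_1) = (18, 12) (two consecutive terms determine the rest), the sequence is periodic with period 3.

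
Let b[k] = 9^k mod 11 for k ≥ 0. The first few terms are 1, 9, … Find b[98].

3

Listing terms: b[0] = 1; b[1] = 9; b[2] = 4; b[3] = 3; b[4] = 5; b[5] = 1.
Since b[5] = b[0] = 1, the sequence is periodic with period 5.
(98 - 0) mod 5 = 3, so b[98] = b[3] = 3.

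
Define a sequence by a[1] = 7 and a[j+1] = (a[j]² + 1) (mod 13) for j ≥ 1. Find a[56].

0

Listing terms: a[1] = 7; a[2] = 11; a[3] = 5; a[4] = 0; a[5] = 1; a[6] = 2; a[7] = 5.
Since a[7] = a[3] = 5, the sequence is eventually periodic: after a pre-period of length 2 it cycles with period 4.
For j ≥ 3, a[j] depends only on (j - 3) mod 4. (56 - 3) mod 4 = 1, so a[56] = a[4] = 0.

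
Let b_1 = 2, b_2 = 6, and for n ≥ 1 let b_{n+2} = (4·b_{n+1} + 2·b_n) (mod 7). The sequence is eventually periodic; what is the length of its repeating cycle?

Computing terms: b_1 = 2, b_2 = 6, b_3 = 0, b_4 = 5, b_5 = 6, b_6 = 6, b_7 = 1, b_8 = 2, b_9 = 3, b_{10} = 2, b_{11} = 0, b_{12} = 4, b_{13} = 2, b_{14} = 2, b_{15} = 5, b_{16} = 3, b_{17} = 1, b_{18} = 3, b_{19} = 0, b_{20} = 6, b_{21} = 3, b_{22} = 3, b_{23} = 4, b_{24} = 1, b_{25} = 5, b_{26} = 1, b_{27} = 0, b_{28} = 2, b_{29} = 1, b_{30} = 1, b_{31} = 6, b_{32} = 5, b_{33} = 4, b_{34} = 5, b_{35} = 0, b_{36} = 3, b_{37} = 5, b_{38} = 5, b_{39} = 2, b_{40} = 4, b_{41} = 6, b_{42} = 4, b_{43} = 0, b_{44} = 1, b_{45} = 4, b_{46} = 4, b_{47} = 3, b_{48} = 6, b_{49} = 2, b_{50} = 6.
The sequence repeats with period 48.

48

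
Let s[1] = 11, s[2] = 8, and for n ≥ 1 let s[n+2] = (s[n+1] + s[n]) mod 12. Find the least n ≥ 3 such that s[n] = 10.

We have s[1] = 11,  s[2] = 8,  s[3] = 7,  s[4] = 3,  s[5] = 10,  s[6] = 1,  s[7] = 11,  s[8] = 0,  s[9] = 11,  s[10] = 11,  s[11] = 10,  s[12] = 9,  s[13] = 7,  s[14] = 4,  s[15] = 11,  s[16] = 3,  s[17] = 2,  s[18] = 5,  s[19] = 7,  s[20] = 0,  s[21] = 7,  s[22] = 7,  s[23] = 2,  s[24] = 9,  s[25] = 11,  s[26] = 8.
The sequence repeats with period 24.
The value 10 first appears (with n ≥ 3) at s[5].

5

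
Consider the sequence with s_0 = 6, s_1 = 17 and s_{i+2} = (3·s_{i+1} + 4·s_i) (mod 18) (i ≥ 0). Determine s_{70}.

Computing terms: s_0 = 6; s_1 = 17; s_2 = 3; s_3 = 5; s_4 = 9; s_5 = 11; s_6 = 15; s_7 = 17; s_8 = 3.
Since (s_7, s_8) = (s_1, s_2) = (17, 3) (two consecutive terms determine the rest), the sequence is eventually periodic: after a pre-period of length 1 it cycles with period 6.
For i ≥ 1, s_i depends only on (i - 1) mod 6. (70 - 1) mod 6 = 3, so s_{70} = s_4 = 9.

9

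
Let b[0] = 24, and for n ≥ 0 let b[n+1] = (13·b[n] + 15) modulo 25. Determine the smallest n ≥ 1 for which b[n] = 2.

1

b[0] = 24; b[1] = 2; b[2] = 16; b[3] = 23; b[4] = 14; b[5] = 22; b[6] = 1; b[7] = 3; b[8] = 4; b[9] = 17; b[10] = 11; b[11] = 8; b[12] = 19; b[13] = 12; b[14] = 21; b[15] = 13; b[16] = 9; b[17] = 7; b[18] = 6; b[19] = 18; b[20] = 24.
Since b[20] = b[0] = 24, the sequence is periodic with period 20.
The value 2 first appears (with n ≥ 1) at b[1].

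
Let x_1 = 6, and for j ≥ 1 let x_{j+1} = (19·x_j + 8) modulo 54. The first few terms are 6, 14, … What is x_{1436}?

38

We have x_1 = 6; x_2 = 14; x_3 = 4; x_4 = 30; x_5 = 38; x_6 = 28; x_7 = 0; x_8 = 8; x_9 = 52; x_{10} = 24; x_{11} = 32; x_{12} = 22; x_{13} = 48; x_{14} = 2; x_{15} = 46; x_{16} = 18; x_{17} = 26; x_{18} = 16; x_{19} = 42; x_{20} = 50; x_{21} = 40; x_{22} = 12; x_{23} = 20; x_{24} = 10; x_{25} = 36; x_{26} = 44; x_{27} = 34; x_{28} = 6.
The sequence repeats with period 27.
So x_{1436} = x_{1 + ((1436-1) mod 27)} = x_5 = 38.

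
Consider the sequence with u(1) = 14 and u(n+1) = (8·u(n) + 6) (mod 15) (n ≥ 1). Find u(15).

We have u(1) = 14, u(2) = 13, u(3) = 5, u(4) = 1, u(5) = 14.
Since u(5) = u(1) = 14, the sequence is periodic with period 4.
(15 - 1) mod 4 = 2, so u(15) = u(3) = 5.

5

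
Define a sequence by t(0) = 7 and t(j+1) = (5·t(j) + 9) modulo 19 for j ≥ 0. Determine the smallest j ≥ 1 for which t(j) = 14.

3

Computing terms: t(0) = 7; t(1) = 6; t(2) = 1; t(3) = 14; t(4) = 3; t(5) = 5; t(6) = 15; t(7) = 8; t(8) = 11; t(9) = 7.
The sequence repeats with period 9.
The value 14 first appears (with j ≥ 1) at t(3).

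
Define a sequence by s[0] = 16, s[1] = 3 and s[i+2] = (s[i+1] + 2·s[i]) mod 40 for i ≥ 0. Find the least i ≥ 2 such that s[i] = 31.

4

Listing terms: s[0] = 16,  s[1] = 3,  s[2] = 35,  s[3] = 1,  s[4] = 31,  s[5] = 33,  s[6] = 15,  s[7] = 1,  s[8] = 31.
Since (s[7], s[8]) = (s[3], s[4]) = (1, 31) (two consecutive terms determine the rest), the sequence is eventually periodic: after a pre-period of length 3 it cycles with period 4.
The value 31 first appears (with i ≥ 2) at s[4].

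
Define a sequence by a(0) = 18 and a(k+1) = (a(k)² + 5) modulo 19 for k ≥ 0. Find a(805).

12

Computing terms: a(0) = 18; a(1) = 6; a(2) = 3; a(3) = 14; a(4) = 11; a(5) = 12; a(6) = 16; a(7) = 14.
Since a(7) = a(3) = 14, the sequence is eventually periodic: after a pre-period of length 3 it cycles with period 4.
For k ≥ 3, a(k) depends only on (k - 3) mod 4. (805 - 3) mod 4 = 2, so a(805) = a(5) = 12.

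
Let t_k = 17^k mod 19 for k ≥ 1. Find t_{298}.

We have t_1 = 17; t_2 = 4; t_3 = 11; t_4 = 16; t_5 = 6; t_6 = 7; t_7 = 5; t_8 = 9; t_9 = 1; t_{10} = 17.
Since t_{10} = t_1 = 17, the sequence is periodic with period 9.
(298 - 1) mod 9 = 0, so t_{298} = t_1 = 17.

17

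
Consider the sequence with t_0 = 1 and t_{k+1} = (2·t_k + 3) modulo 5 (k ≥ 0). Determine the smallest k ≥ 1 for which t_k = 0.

1

t_0 = 1; t_1 = 0; t_2 = 3; t_3 = 4; t_4 = 1.
Since t_4 = t_0 = 1, the sequence is periodic with period 4.
The value 0 first appears (with k ≥ 1) at t_1.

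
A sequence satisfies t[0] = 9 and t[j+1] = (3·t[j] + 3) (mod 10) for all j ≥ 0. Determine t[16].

9

We have t[0] = 9, t[1] = 0, t[2] = 3, t[3] = 2, t[4] = 9.
The sequence repeats with period 4.
(16 - 0) mod 4 = 0, so t[16] = t[0] = 9.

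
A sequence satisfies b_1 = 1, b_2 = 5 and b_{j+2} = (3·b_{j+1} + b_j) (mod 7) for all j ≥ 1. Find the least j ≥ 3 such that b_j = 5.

7

We have b_1 = 1, b_2 = 5, b_3 = 2, b_4 = 4, b_5 = 0, b_6 = 4, b_7 = 5, b_8 = 5, b_9 = 6, b_{10} = 2, b_{11} = 5, b_{12} = 3, b_{13} = 0, b_{14} = 3, b_{15} = 2, b_{16} = 2, b_{17} = 1, b_{18} = 5.
The sequence repeats with period 16.
The value 5 first appears (with j ≥ 3) at b_7.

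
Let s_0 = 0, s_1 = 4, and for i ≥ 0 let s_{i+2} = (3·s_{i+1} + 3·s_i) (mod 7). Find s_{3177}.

5

s_0 = 0; s_1 = 4; s_2 = 5; s_3 = 6; s_4 = 5; s_5 = 5; s_6 = 2; s_7 = 0; s_8 = 6; s_9 = 4; s_{10} = 2; s_{11} = 4; s_{12} = 4; s_{13} = 3; s_{14} = 0; s_{15} = 2; s_{16} = 6; s_{17} = 3; s_{18} = 6; s_{19} = 6; s_{20} = 1; s_{21} = 0; s_{22} = 3; s_{23} = 2; s_{24} = 1; s_{25} = 2; s_{26} = 2; s_{27} = 5; s_{28} = 0; s_{29} = 1; s_{30} = 3; s_{31} = 5; s_{32} = 3; s_{33} = 3; s_{34} = 4; s_{35} = 0; s_{36} = 5; s_{37} = 1; s_{38} = 4; s_{39} = 1; s_{40} = 1; s_{41} = 6; s_{42} = 0; s_{43} = 4.
The sequence repeats with period 42.
So s_{3177} = s_{0 + ((3177-0) mod 42)} = s_{27} = 5.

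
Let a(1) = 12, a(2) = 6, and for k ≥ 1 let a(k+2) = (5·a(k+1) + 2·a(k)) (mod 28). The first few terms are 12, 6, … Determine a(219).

a(1) = 12, a(2) = 6, a(3) = 26, a(4) = 2, a(5) = 6, a(6) = 6, a(7) = 14, a(8) = 26, a(9) = 18, a(10) = 2, a(11) = 18, a(12) = 10, a(13) = 2, a(14) = 2, a(15) = 14, a(16) = 18, a(17) = 6, a(18) = 10, a(19) = 6, a(20) = 22, a(21) = 10, a(22) = 10, a(23) = 14, a(24) = 6, a(25) = 2, a(26) = 22, a(27) = 2, a(28) = 26, a(29) = 22, a(30) = 22, a(31) = 14, a(32) = 2, a(33) = 10, a(34) = 26, a(35) = 10, a(36) = 18, a(37) = 26, a(38) = 26, a(39) = 14, a(40) = 10, a(41) = 22, a(42) = 18, a(43) = 22, a(44) = 6, a(45) = 18, a(46) = 18, a(47) = 14, a(48) = 22, a(49) = 26, a(50) = 6, a(51) = 26.
Since (a(50), a(51)) = (a(2), a(3)) = (6, 26) (two consecutive terms determine the rest), the sequence is eventually periodic: after a pre-period of length 1 it cycles with period 48.
For k ≥ 2, a(k) depends only on (k - 2) mod 48. (219 - 2) mod 48 = 25, so a(219) = a(27) = 2.

2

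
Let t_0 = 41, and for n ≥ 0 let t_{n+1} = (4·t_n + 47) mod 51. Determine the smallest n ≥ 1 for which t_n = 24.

Listing terms: t_0 = 41,  t_1 = 7,  t_2 = 24,  t_3 = 41.
Since t_3 = t_0 = 41, the sequence is periodic with period 3.
The value 24 first appears (with n ≥ 1) at t_2.

2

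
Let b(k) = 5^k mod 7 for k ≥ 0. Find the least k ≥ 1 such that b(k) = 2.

Computing terms: b(0) = 1, b(1) = 5, b(2) = 4, b(3) = 6, b(4) = 2, b(5) = 3, b(6) = 1.
Since b(6) = b(0) = 1, the sequence is periodic with period 6.
The value 2 first appears (with k ≥ 1) at b(4).

4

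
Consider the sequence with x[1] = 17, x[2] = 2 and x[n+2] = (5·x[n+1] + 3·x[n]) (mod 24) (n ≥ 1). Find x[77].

Computing terms: x[1] = 17, x[2] = 2, x[3] = 13, x[4] = 23, x[5] = 10, x[6] = 23, x[7] = 1, x[8] = 2, x[9] = 13.
Since (x[8], x[9]) = (x[2], x[3]) = (2, 13) (two consecutive terms determine the rest), the sequence is eventually periodic: after a pre-period of length 1 it cycles with period 6.
For n ≥ 2, x[n] depends only on (n - 2) mod 6. (77 - 2) mod 6 = 3, so x[77] = x[5] = 10.

10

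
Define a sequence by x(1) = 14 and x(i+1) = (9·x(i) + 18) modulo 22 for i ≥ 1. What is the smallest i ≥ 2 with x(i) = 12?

Listing terms: x(1) = 14, x(2) = 12, x(3) = 16, x(4) = 8, x(5) = 2, x(6) = 14.
The sequence repeats with period 5.
The value 12 first appears (with i ≥ 2) at x(2).

2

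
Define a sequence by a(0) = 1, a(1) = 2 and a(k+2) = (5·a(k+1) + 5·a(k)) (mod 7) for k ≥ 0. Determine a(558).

Computing terms: a(0) = 1; a(1) = 2; a(2) = 1; a(3) = 1; a(4) = 3; a(5) = 6; a(6) = 3; a(7) = 3; a(8) = 2; a(9) = 4; a(10) = 2; a(11) = 2; a(12) = 6; a(13) = 5; a(14) = 6; a(15) = 6; a(16) = 4; a(17) = 1; a(18) = 4; a(19) = 4; a(20) = 5; a(21) = 3; a(22) = 5; a(23) = 5; a(24) = 1; a(25) = 2.
Since (a(24), a(25)) = (a(0), a(1)) = (1, 2) (two consecutive terms determine the rest), the sequence is periodic with period 24.
So a(558) = a(0 + ((558-0) mod 24)) = a(6) = 3.

3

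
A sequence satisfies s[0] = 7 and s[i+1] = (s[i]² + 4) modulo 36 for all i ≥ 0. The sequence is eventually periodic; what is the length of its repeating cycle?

Computing terms: s[0] = 7, s[1] = 17, s[2] = 5, s[3] = 29, s[4] = 17.
Since s[4] = s[1] = 17, the sequence is eventually periodic: after a pre-period of length 1 it cycles with period 3.

3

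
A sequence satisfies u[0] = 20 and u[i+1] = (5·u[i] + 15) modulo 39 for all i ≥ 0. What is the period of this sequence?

4

Listing terms: u[0] = 20; u[1] = 37; u[2] = 5; u[3] = 1; u[4] = 20.
Since u[4] = u[0] = 20, the sequence is periodic with period 4.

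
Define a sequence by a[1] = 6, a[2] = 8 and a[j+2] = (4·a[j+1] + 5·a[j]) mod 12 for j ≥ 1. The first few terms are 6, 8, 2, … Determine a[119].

a[1] = 6; a[2] = 8; a[3] = 2; a[4] = 0; a[5] = 10; a[6] = 4; a[7] = 6; a[8] = 8.
The sequence repeats with period 6.
So a[119] = a[1 + ((119-1) mod 6)] = a[5] = 10.

10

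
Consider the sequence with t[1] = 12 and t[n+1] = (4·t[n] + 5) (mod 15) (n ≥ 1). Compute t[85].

12

Computing terms: t[1] = 12, t[2] = 8, t[3] = 7, t[4] = 3, t[5] = 2, t[6] = 13, t[7] = 12.
Since t[7] = t[1] = 12, the sequence is periodic with period 6.
So t[85] = t[1 + ((85-1) mod 6)] = t[1] = 12.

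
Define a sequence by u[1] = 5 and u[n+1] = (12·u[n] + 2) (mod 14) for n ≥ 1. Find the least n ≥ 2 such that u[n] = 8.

4

We have u[1] = 5, u[2] = 6, u[3] = 4, u[4] = 8, u[5] = 0, u[6] = 2, u[7] = 12, u[8] = 6.
Since u[8] = u[2] = 6, the sequence is eventually periodic: after a pre-period of length 1 it cycles with period 6.
The value 8 first appears (with n ≥ 2) at u[4].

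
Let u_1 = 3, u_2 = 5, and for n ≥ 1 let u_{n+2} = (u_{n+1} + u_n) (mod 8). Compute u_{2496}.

2

Computing terms: u_1 = 3; u_2 = 5; u_3 = 0; u_4 = 5; u_5 = 5; u_6 = 2; u_7 = 7; u_8 = 1; u_9 = 0; u_{10} = 1; u_{11} = 1; u_{12} = 2; u_{13} = 3; u_{14} = 5.
Since (u_{13}, u_{14}) = (u_1, u_2) = (3, 5) (two consecutive terms determine the rest), the sequence is periodic with period 12.
(2496 - 1) mod 12 = 11, so u_{2496} = u_{12} = 2.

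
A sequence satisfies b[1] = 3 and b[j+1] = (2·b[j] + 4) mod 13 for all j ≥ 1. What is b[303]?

11

Listing terms: b[1] = 3; b[2] = 10; b[3] = 11; b[4] = 0; b[5] = 4; b[6] = 12; b[7] = 2; b[8] = 8; b[9] = 7; b[10] = 5; b[11] = 1; b[12] = 6; b[13] = 3.
Since b[13] = b[1] = 3, the sequence is periodic with period 12.
So b[303] = b[1 + ((303-1) mod 12)] = b[3] = 11.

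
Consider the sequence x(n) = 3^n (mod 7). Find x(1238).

Computing terms: x(1) = 3,  x(2) = 2,  x(3) = 6,  x(4) = 4,  x(5) = 5,  x(6) = 1,  x(7) = 3.
The sequence repeats with period 6.
(1238 - 1) mod 6 = 1, so x(1238) = x(2) = 2.

2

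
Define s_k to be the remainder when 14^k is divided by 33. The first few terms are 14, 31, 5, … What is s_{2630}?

1

s_1 = 14,  s_2 = 31,  s_3 = 5,  s_4 = 4,  s_5 = 23,  s_6 = 25,  s_7 = 20,  s_8 = 16,  s_9 = 26,  s_{10} = 1,  s_{11} = 14.
The sequence repeats with period 10.
So s_{2630} = s_{1 + ((2630-1) mod 10)} = s_{10} = 1.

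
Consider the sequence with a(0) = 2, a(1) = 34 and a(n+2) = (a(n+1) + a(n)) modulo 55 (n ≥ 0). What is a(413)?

a(0) = 2, a(1) = 34, a(2) = 36, a(3) = 15, a(4) = 51, a(5) = 11, a(6) = 7, a(7) = 18, a(8) = 25, a(9) = 43, a(10) = 13, a(11) = 1, a(12) = 14, a(13) = 15, a(14) = 29, a(15) = 44, a(16) = 18, a(17) = 7, a(18) = 25, a(19) = 32, a(20) = 2, a(21) = 34.
The sequence repeats with period 20.
(413 - 0) mod 20 = 13, so a(413) = a(13) = 15.

15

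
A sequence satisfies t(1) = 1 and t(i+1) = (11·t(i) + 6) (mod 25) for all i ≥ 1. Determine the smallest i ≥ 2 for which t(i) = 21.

Listing terms: t(1) = 1,  t(2) = 17,  t(3) = 18,  t(4) = 4,  t(5) = 0,  t(6) = 6,  t(7) = 22,  t(8) = 23,  t(9) = 9,  t(10) = 5,  t(11) = 11,  t(12) = 2,  t(13) = 3,  t(14) = 14,  t(15) = 10,  t(16) = 16,  t(17) = 7,  t(18) = 8,  t(19) = 19,  t(20) = 15,  t(21) = 21,  t(22) = 12,  t(23) = 13,  t(24) = 24,  t(25) = 20,  t(26) = 1.
Since t(26) = t(1) = 1, the sequence is periodic with period 25.
The value 21 first appears (with i ≥ 2) at t(21).

21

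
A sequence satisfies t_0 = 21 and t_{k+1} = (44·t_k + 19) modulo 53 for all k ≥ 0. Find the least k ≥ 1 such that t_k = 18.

6

t_0 = 21, t_1 = 42, t_2 = 12, t_3 = 17, t_4 = 25, t_5 = 6, t_6 = 18, t_7 = 16, t_8 = 34, t_9 = 31, t_{10} = 5, t_{11} = 27, t_{12} = 41, t_{13} = 21.
Since t_{13} = t_0 = 21, the sequence is periodic with period 13.
The value 18 first appears (with k ≥ 1) at t_6.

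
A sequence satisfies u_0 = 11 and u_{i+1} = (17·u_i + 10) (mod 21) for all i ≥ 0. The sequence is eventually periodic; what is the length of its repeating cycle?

We have u_0 = 11, u_1 = 8, u_2 = 20, u_3 = 14, u_4 = 17, u_5 = 5, u_6 = 11.
The sequence repeats with period 6.

6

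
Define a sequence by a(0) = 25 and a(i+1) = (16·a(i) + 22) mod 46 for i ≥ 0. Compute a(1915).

Computing terms: a(0) = 25; a(1) = 8; a(2) = 12; a(3) = 30; a(4) = 42; a(5) = 4; a(6) = 40; a(7) = 18; a(8) = 34; a(9) = 14; a(10) = 16; a(11) = 2; a(12) = 8.
Since a(12) = a(1) = 8, the sequence is eventually periodic: after a pre-period of length 1 it cycles with period 11.
For i ≥ 1, a(i) depends only on (i - 1) mod 11. (1915 - 1) mod 11 = 0, so a(1915) = a(1) = 8.

8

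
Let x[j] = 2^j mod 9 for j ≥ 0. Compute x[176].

4

x[0] = 1, x[1] = 2, x[2] = 4, x[3] = 8, x[4] = 7, x[5] = 5, x[6] = 1.
Since x[6] = x[0] = 1, the sequence is periodic with period 6.
So x[176] = x[0 + ((176-0) mod 6)] = x[2] = 4.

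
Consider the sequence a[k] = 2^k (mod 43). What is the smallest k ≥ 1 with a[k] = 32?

We have a[0] = 1, a[1] = 2, a[2] = 4, a[3] = 8, a[4] = 16, a[5] = 32, a[6] = 21, a[7] = 42, a[8] = 41, a[9] = 39, a[10] = 35, a[11] = 27, a[12] = 11, a[13] = 22, a[14] = 1.
Since a[14] = a[0] = 1, the sequence is periodic with period 14.
The value 32 first appears (with k ≥ 1) at a[5].

5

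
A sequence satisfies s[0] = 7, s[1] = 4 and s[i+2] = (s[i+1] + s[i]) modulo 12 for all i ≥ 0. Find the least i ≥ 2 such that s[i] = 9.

11

We have s[0] = 7; s[1] = 4; s[2] = 11; s[3] = 3; s[4] = 2; s[5] = 5; s[6] = 7; s[7] = 0; s[8] = 7; s[9] = 7; s[10] = 2; s[11] = 9; s[12] = 11; s[13] = 8; s[14] = 7; s[15] = 3; s[16] = 10; s[17] = 1; s[18] = 11; s[19] = 0; s[20] = 11; s[21] = 11; s[22] = 10; s[23] = 9; s[24] = 7; s[25] = 4.
The sequence repeats with period 24.
The value 9 first appears (with i ≥ 2) at s[11].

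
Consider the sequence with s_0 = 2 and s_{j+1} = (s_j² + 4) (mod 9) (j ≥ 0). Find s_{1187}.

5

Computing terms: s_0 = 2, s_1 = 8, s_2 = 5, s_3 = 2.
The sequence repeats with period 3.
So s_{1187} = s_{0 + ((1187-0) mod 3)} = s_2 = 5.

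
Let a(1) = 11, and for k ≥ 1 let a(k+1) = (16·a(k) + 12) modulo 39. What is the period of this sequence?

3

Computing terms: a(1) = 11,  a(2) = 32,  a(3) = 17,  a(4) = 11.
The sequence repeats with period 3.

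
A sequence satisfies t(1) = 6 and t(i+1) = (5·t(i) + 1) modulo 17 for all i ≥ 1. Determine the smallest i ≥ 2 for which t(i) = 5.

11

t(1) = 6,  t(2) = 14,  t(3) = 3,  t(4) = 16,  t(5) = 13,  t(6) = 15,  t(7) = 8,  t(8) = 7,  t(9) = 2,  t(10) = 11,  t(11) = 5,  t(12) = 9,  t(13) = 12,  t(14) = 10,  t(15) = 0,  t(16) = 1,  t(17) = 6.
Since t(17) = t(1) = 6, the sequence is periodic with period 16.
The value 5 first appears (with i ≥ 2) at t(11).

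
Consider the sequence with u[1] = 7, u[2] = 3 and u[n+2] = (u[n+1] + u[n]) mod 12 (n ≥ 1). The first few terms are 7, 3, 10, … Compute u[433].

7

We have u[1] = 7, u[2] = 3, u[3] = 10, u[4] = 1, u[5] = 11, u[6] = 0, u[7] = 11, u[8] = 11, u[9] = 10, u[10] = 9, u[11] = 7, u[12] = 4, u[13] = 11, u[14] = 3, u[15] = 2, u[16] = 5, u[17] = 7, u[18] = 0, u[19] = 7, u[20] = 7, u[21] = 2, u[22] = 9, u[23] = 11, u[24] = 8, u[25] = 7, u[26] = 3.
Since (u[25], u[26]) = (u[1], u[2]) = (7, 3) (two consecutive terms determine the rest), the sequence is periodic with period 24.
So u[433] = u[1 + ((433-1) mod 24)] = u[1] = 7.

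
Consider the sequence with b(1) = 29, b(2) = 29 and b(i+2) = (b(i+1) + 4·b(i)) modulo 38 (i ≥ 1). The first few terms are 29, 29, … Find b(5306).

Computing terms: b(1) = 29; b(2) = 29; b(3) = 31; b(4) = 33; b(5) = 5; b(6) = 23; b(7) = 5; b(8) = 21; b(9) = 3; b(10) = 11; b(11) = 23; b(12) = 29; b(13) = 7; b(14) = 9; b(15) = 37; b(16) = 35; b(17) = 31; b(18) = 19; b(19) = 29; b(20) = 29.
The sequence repeats with period 18.
So b(5306) = b(1 + ((5306-1) mod 18)) = b(14) = 9.

9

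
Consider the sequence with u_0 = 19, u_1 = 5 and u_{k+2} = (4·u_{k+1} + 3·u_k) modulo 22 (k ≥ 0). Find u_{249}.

Listing terms: u_0 = 19, u_1 = 5, u_2 = 11, u_3 = 15, u_4 = 5, u_5 = 21, u_6 = 11, u_7 = 19, u_8 = 21, u_9 = 9, u_{10} = 11, u_{11} = 5, u_{12} = 9, u_{13} = 7, u_{14} = 11, u_{15} = 21, u_{16} = 7, u_{17} = 3, u_{18} = 11, u_{19} = 9, u_{20} = 3, u_{21} = 17, u_{22} = 11, u_{23} = 7, u_{24} = 17, u_{25} = 1, u_{26} = 11, u_{27} = 3, u_{28} = 1, u_{29} = 13, u_{30} = 11, u_{31} = 17, u_{32} = 13, u_{33} = 15, u_{34} = 11, u_{35} = 1, u_{36} = 15, u_{37} = 19, u_{38} = 11, u_{39} = 13, u_{40} = 19, u_{41} = 5.
Since (u_{40}, u_{41}) = (u_0, u_1) = (19, 5) (two consecutive terms determine the rest), the sequence is periodic with period 40.
So u_{249} = u_{0 + ((249-0) mod 40)} = u_9 = 9.

9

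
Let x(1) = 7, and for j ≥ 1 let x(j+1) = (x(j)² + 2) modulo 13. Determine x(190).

x(1) = 7,  x(2) = 12,  x(3) = 3,  x(4) = 11,  x(5) = 6,  x(6) = 12.
Since x(6) = x(2) = 12, the sequence is eventually periodic: after a pre-period of length 1 it cycles with period 4.
For j ≥ 2, x(j) depends only on (j - 2) mod 4. (190 - 2) mod 4 = 0, so x(190) = x(2) = 12.

12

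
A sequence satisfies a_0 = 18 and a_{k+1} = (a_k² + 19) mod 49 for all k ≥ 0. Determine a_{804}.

37

Listing terms: a_0 = 18,  a_1 = 0,  a_2 = 19,  a_3 = 37,  a_4 = 16,  a_5 = 30,  a_6 = 37.
Since a_6 = a_3 = 37, the sequence is eventually periodic: after a pre-period of length 3 it cycles with period 3.
For k ≥ 3, a_k depends only on (k - 3) mod 3. (804 - 3) mod 3 = 0, so a_{804} = a_3 = 37.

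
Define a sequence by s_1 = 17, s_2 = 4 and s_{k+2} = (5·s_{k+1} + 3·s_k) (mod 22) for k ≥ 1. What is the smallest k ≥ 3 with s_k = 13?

15

We have s_1 = 17,  s_2 = 4,  s_3 = 5,  s_4 = 15,  s_5 = 2,  s_6 = 11,  s_7 = 17,  s_8 = 8,  s_9 = 3,  s_{10} = 17,  s_{11} = 6,  s_{12} = 15,  s_{13} = 5,  s_{14} = 4,  s_{15} = 13,  s_{16} = 11,  s_{17} = 6,  s_{18} = 19,  s_{19} = 3,  s_{20} = 6,  s_{21} = 17,  s_{22} = 15,  s_{23} = 16,  s_{24} = 15,  s_{25} = 13,  s_{26} = 0,  s_{27} = 17,  s_{28} = 19,  s_{29} = 14,  s_{30} = 17,  s_{31} = 17,  s_{32} = 4.
The sequence repeats with period 30.
The value 13 first appears (with k ≥ 3) at s_{15}.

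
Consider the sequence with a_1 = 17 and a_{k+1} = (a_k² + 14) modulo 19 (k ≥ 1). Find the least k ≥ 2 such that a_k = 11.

4

Computing terms: a_1 = 17,  a_2 = 18,  a_3 = 15,  a_4 = 11,  a_5 = 2,  a_6 = 18.
Since a_6 = a_2 = 18, the sequence is eventually periodic: after a pre-period of length 1 it cycles with period 4.
The value 11 first appears (with k ≥ 2) at a_4.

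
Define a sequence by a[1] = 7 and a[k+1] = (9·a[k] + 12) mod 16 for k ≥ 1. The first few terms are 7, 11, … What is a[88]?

3

Computing terms: a[1] = 7; a[2] = 11; a[3] = 15; a[4] = 3; a[5] = 7.
The sequence repeats with period 4.
(88 - 1) mod 4 = 3, so a[88] = a[4] = 3.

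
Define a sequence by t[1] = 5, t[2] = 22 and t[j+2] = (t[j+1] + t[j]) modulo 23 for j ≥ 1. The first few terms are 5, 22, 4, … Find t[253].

We have t[1] = 5, t[2] = 22, t[3] = 4, t[4] = 3, t[5] = 7, t[6] = 10, t[7] = 17, t[8] = 4, t[9] = 21, t[10] = 2, t[11] = 0, t[12] = 2, t[13] = 2, t[14] = 4, t[15] = 6, t[16] = 10, t[17] = 16, t[18] = 3, t[19] = 19, t[20] = 22, t[21] = 18, t[22] = 17, t[23] = 12, t[24] = 6, t[25] = 18, t[26] = 1, t[27] = 19, t[28] = 20, t[29] = 16, t[30] = 13, t[31] = 6, t[32] = 19, t[33] = 2, t[34] = 21, t[35] = 0, t[36] = 21, t[37] = 21, t[38] = 19, t[39] = 17, t[40] = 13, t[41] = 7, t[42] = 20, t[43] = 4, t[44] = 1, t[45] = 5, t[46] = 6, t[47] = 11, t[48] = 17, t[49] = 5, t[50] = 22.
Since (t[49], t[50]) = (t[1], t[2]) = (5, 22) (two consecutive terms determine the rest), the sequence is periodic with period 48.
So t[253] = t[1 + ((253-1) mod 48)] = t[13] = 2.

2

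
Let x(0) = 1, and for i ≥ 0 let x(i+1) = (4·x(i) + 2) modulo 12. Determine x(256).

6

Listing terms: x(0) = 1,  x(1) = 6,  x(2) = 2,  x(3) = 10,  x(4) = 6.
Since x(4) = x(1) = 6, the sequence is eventually periodic: after a pre-period of length 1 it cycles with period 3.
For i ≥ 1, x(i) depends only on (i - 1) mod 3. (256 - 1) mod 3 = 0, so x(256) = x(1) = 6.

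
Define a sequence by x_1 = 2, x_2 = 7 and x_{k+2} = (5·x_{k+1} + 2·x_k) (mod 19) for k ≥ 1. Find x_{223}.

4

Computing terms: x_1 = 2, x_2 = 7, x_3 = 1, x_4 = 0, x_5 = 2, x_6 = 10, x_7 = 16, x_8 = 5, x_9 = 0, x_{10} = 10, x_{11} = 12, x_{12} = 4, x_{13} = 6, x_{14} = 0, x_{15} = 12, x_{16} = 3, x_{17} = 1, x_{18} = 11, x_{19} = 0, x_{20} = 3, x_{21} = 15, x_{22} = 5, x_{23} = 17, x_{24} = 0, x_{25} = 15, x_{26} = 18, x_{27} = 6, x_{28} = 9, x_{29} = 0, x_{30} = 18, x_{31} = 14, x_{32} = 11, x_{33} = 7, x_{34} = 0, x_{35} = 14, x_{36} = 13, x_{37} = 17, x_{38} = 16, x_{39} = 0, x_{40} = 13, x_{41} = 8, x_{42} = 9, x_{43} = 4, x_{44} = 0, x_{45} = 8, x_{46} = 2, x_{47} = 7.
Since (x_{46}, x_{47}) = (x_1, x_2) = (2, 7) (two consecutive terms determine the rest), the sequence is periodic with period 45.
(223 - 1) mod 45 = 42, so x_{223} = x_{43} = 4.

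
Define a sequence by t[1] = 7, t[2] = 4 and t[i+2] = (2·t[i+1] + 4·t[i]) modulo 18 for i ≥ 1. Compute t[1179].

0

Computing terms: t[1] = 7; t[2] = 4; t[3] = 0; t[4] = 16; t[5] = 14; t[6] = 2; t[7] = 6; t[8] = 2; t[9] = 10; t[10] = 10; t[11] = 6; t[12] = 16; t[13] = 2; t[14] = 14; t[15] = 0; t[16] = 2; t[17] = 4; t[18] = 16; t[19] = 12; t[20] = 16; t[21] = 8; t[22] = 8; t[23] = 12; t[24] = 2; t[25] = 16; t[26] = 4; t[27] = 0.
Since (t[26], t[27]) = (t[2], t[3]) = (4, 0) (two consecutive terms determine the rest), the sequence is eventually periodic: after a pre-period of length 1 it cycles with period 24.
For i ≥ 2, t[i] depends only on (i - 2) mod 24. (1179 - 2) mod 24 = 1, so t[1179] = t[3] = 0.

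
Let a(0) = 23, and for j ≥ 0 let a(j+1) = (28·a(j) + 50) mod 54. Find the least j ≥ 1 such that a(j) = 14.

9

Computing terms: a(0) = 23,  a(1) = 46,  a(2) = 42,  a(3) = 38,  a(4) = 34,  a(5) = 30,  a(6) = 26,  a(7) = 22,  a(8) = 18,  a(9) = 14,  a(10) = 10,  a(11) = 6,  a(12) = 2,  a(13) = 52,  a(14) = 48,  a(15) = 44,  a(16) = 40,  a(17) = 36,  a(18) = 32,  a(19) = 28,  a(20) = 24,  a(21) = 20,  a(22) = 16,  a(23) = 12,  a(24) = 8,  a(25) = 4,  a(26) = 0,  a(27) = 50,  a(28) = 46.
Since a(28) = a(1) = 46, the sequence is eventually periodic: after a pre-period of length 1 it cycles with period 27.
The value 14 first appears (with j ≥ 1) at a(9).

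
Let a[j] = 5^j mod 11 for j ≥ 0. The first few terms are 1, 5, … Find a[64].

9

Listing terms: a[0] = 1; a[1] = 5; a[2] = 3; a[3] = 4; a[4] = 9; a[5] = 1.
The sequence repeats with period 5.
(64 - 0) mod 5 = 4, so a[64] = a[4] = 9.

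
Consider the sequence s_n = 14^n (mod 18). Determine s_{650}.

16

Computing terms: s_0 = 1; s_1 = 14; s_2 = 16; s_3 = 8; s_4 = 4; s_5 = 2; s_6 = 10; s_7 = 14.
Since s_7 = s_1 = 14, the sequence is eventually periodic: after a pre-period of length 1 it cycles with period 6.
For n ≥ 1, s_n depends only on (n - 1) mod 6. (650 - 1) mod 6 = 1, so s_{650} = s_2 = 16.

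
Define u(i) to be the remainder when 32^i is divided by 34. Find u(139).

Computing terms: u(0) = 1; u(1) = 32; u(2) = 4; u(3) = 26; u(4) = 16; u(5) = 2; u(6) = 30; u(7) = 8; u(8) = 18; u(9) = 32.
Since u(9) = u(1) = 32, the sequence is eventually periodic: after a pre-period of length 1 it cycles with period 8.
For i ≥ 1, u(i) depends only on (i - 1) mod 8. (139 - 1) mod 8 = 2, so u(139) = u(3) = 26.

26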